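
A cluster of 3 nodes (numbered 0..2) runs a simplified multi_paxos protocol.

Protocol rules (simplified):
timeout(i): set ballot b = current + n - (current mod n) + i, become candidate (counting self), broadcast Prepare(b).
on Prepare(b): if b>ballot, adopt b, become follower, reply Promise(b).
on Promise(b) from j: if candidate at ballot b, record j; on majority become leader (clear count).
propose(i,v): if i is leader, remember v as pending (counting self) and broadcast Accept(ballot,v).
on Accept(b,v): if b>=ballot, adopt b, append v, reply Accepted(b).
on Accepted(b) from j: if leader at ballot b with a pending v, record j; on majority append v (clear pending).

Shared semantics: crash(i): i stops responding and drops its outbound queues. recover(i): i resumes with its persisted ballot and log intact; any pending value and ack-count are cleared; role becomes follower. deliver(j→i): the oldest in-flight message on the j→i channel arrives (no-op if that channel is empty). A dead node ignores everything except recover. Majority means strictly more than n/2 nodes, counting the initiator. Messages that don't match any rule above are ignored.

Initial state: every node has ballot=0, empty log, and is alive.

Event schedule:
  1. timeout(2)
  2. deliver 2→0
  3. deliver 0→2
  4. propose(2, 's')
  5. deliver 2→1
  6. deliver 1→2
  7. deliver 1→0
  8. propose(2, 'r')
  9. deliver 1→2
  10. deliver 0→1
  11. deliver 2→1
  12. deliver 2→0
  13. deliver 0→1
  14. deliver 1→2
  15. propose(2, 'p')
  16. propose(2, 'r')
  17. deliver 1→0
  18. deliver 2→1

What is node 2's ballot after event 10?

1. timeout(2):  <2:cand b5 ->
2. deliver 2→0:  <0:foll b5 ->
3. deliver 0→2:  <2:lead b5 ->
4. propose(2,'s'):  nop
5. deliver 2→1:  <1:foll b5 ->
6. deliver 1→2:  nop
7. deliver 1→0:  nop
8. propose(2,'r'):  nop
9. deliver 1→2:  nop
10. deliver 0→1:  nop

5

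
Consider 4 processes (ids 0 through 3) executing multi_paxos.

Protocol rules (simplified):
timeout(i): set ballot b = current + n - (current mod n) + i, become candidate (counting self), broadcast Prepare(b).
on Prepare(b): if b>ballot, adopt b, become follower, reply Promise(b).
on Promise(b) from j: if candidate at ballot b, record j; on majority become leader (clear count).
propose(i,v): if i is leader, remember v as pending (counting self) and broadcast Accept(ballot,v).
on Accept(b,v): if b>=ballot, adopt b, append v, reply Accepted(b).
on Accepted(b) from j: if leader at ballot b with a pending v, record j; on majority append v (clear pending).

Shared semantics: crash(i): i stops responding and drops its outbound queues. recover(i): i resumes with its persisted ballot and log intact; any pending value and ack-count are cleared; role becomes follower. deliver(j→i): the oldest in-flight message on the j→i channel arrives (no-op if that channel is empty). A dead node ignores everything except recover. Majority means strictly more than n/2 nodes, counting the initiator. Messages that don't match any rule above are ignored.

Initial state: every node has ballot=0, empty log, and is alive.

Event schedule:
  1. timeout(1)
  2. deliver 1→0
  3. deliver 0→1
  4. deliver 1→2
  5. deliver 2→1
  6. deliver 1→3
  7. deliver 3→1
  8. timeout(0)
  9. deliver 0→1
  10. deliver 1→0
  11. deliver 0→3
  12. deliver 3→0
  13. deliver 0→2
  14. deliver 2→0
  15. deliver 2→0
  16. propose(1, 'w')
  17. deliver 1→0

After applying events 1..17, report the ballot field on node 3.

1. timeout(1):  <1:cand b5 ->
2. deliver 1→0:  <0:foll b5 ->
3. deliver 0→1:  nop
4. deliver 1→2:  <2:foll b5 ->
5. deliver 2→1:  <1:lead b5 ->
6. deliver 1→3:  <3:foll b5 ->
7. deliver 3→1:  nop
8. timeout(0):  <0:cand b8 ->
9. deliver 0→1:  <1:foll b8 ->
10. deliver 1→0:  nop
11. deliver 0→3:  <3:foll b8 ->
12. deliver 3→0:  <0:lead b8 ->
13. deliver 0→2:  <2:foll b8 ->
14. deliver 2→0:  nop
15. deliver 2→0:  nop
16. propose(1,'w'):  nop
17. deliver 1→0:  nop

8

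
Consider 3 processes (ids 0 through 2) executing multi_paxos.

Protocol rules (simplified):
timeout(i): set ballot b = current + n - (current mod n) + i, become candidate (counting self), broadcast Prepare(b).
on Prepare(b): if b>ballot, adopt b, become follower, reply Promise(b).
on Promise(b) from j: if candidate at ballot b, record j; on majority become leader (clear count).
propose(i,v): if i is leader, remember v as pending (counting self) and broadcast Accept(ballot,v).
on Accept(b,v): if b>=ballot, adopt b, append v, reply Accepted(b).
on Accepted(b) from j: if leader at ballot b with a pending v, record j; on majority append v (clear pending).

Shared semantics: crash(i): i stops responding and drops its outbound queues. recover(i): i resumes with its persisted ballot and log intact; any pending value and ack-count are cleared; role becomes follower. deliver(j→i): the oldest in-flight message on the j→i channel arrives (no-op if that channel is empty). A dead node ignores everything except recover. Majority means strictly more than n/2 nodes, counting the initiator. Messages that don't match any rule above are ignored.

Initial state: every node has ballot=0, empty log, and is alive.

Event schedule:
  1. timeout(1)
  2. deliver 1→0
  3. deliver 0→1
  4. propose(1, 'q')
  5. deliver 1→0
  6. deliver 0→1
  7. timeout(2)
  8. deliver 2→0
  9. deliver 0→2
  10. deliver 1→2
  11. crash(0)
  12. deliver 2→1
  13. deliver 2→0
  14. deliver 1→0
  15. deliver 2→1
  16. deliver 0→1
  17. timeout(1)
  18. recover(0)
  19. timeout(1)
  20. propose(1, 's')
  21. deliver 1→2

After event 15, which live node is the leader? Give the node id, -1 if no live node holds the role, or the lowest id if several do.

2

after 1 — timeout(1): n1:cand/b4/[-]
after 2 — deliver 1→0: n0:foll/b4/[-]
after 3 — deliver 0→1: n1:lead/b4/[-]
after 4 — propose(1,'q'): ·
after 5 — deliver 1→0: n0:foll/b4/[q]
after 6 — deliver 0→1: n1:lead/b4/[q]
after 7 — timeout(2): n2:cand/b5/[-]
after 8 — deliver 2→0: n0:foll/b5/[q]
after 9 — deliver 0→2: n2:lead/b5/[-]
after 10 — deliver 1→2: ·
after 11 — crash(0): n0:✗foll/b5/[q]
after 12 — deliver 2→1: n1:foll/b5/[q]
after 13 — deliver 2→0: ·
after 14 — deliver 1→0: ·
after 15 — deliver 2→1: ·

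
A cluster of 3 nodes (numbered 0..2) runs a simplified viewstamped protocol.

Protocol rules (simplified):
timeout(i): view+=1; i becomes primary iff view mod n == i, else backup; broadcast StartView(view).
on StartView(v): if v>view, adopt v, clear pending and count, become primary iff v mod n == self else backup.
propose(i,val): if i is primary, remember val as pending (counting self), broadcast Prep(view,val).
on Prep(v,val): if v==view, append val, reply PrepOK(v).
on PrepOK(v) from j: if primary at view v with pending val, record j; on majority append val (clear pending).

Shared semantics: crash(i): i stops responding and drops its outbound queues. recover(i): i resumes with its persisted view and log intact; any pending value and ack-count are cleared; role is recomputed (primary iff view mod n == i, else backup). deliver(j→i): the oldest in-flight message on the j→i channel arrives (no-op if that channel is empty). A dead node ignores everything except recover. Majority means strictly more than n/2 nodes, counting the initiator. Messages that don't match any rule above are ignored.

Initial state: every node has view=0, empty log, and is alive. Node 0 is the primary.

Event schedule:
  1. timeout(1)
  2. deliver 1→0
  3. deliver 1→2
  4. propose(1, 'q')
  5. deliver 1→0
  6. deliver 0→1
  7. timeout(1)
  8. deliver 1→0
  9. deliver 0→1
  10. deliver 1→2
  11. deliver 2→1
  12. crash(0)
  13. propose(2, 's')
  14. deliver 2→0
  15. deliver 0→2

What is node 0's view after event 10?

after 1 — timeout(1): n1:prim/v1/[-]
after 2 — deliver 1→0: n0:back/v1/[-]
after 3 — deliver 1→2: n2:back/v1/[-]
after 4 — propose(1,'q'): ·
after 5 — deliver 1→0: n0:back/v1/[q]
after 6 — deliver 0→1: n1:prim/v1/[q]
after 7 — timeout(1): n1:back/v2/[q]
after 8 — deliver 1→0: n0:back/v2/[q]
after 9 — deliver 0→1: ·
after 10 — deliver 1→2: n2:back/v1/[q]

2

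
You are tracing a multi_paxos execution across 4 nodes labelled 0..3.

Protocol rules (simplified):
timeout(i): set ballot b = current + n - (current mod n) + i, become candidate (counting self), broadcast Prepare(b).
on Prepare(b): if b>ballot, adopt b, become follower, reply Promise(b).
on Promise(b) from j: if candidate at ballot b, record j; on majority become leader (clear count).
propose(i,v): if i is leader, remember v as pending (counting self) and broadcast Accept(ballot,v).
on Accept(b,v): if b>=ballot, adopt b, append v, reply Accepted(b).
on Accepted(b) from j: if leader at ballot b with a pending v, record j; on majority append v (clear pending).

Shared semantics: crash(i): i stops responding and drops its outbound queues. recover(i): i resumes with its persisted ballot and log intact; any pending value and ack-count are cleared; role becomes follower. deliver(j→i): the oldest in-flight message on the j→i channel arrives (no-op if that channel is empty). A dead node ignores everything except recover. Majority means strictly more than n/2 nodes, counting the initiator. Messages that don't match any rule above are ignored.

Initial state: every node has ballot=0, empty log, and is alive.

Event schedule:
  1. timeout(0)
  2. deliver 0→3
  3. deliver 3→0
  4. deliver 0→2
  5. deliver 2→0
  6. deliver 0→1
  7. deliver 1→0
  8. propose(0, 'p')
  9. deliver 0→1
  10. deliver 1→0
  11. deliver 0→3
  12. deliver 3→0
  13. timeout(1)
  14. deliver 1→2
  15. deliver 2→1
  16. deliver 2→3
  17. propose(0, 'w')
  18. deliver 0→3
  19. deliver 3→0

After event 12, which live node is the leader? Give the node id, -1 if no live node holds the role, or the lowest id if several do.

0

after 1 — timeout(0): n0:cand/b4/[-]
after 2 — deliver 0→3: n3:foll/b4/[-]
after 3 — deliver 3→0: ·
after 4 — deliver 0→2: n2:foll/b4/[-]
after 5 — deliver 2→0: n0:lead/b4/[-]
after 6 — deliver 0→1: n1:foll/b4/[-]
after 7 — deliver 1→0: ·
after 8 — propose(0,'p'): ·
after 9 — deliver 0→1: n1:foll/b4/[p]
after 10 — deliver 1→0: ·
after 11 — deliver 0→3: n3:foll/b4/[p]
after 12 — deliver 3→0: n0:lead/b4/[p]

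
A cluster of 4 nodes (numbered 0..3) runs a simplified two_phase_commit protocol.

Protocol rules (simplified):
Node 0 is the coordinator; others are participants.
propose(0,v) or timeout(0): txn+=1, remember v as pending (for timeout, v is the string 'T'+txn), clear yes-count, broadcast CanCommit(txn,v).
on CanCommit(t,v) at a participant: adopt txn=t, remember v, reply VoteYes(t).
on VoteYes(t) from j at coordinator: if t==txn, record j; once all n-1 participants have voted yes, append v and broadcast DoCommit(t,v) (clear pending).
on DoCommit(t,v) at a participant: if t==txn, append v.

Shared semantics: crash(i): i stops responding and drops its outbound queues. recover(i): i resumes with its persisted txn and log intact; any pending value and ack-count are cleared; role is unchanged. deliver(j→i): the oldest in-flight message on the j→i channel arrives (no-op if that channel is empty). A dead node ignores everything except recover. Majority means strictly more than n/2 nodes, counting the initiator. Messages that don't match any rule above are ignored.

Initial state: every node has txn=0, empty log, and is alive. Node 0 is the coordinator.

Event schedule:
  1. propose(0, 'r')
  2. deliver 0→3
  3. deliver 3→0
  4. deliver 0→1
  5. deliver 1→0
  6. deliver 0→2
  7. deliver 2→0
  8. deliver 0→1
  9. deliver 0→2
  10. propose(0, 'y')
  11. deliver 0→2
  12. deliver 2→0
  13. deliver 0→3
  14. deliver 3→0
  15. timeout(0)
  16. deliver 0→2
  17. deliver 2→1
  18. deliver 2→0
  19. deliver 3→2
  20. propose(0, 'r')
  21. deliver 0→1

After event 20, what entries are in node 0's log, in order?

[1] propose(0,'r') → N0(coor t1 [-])
[2] deliver 0→3 → N3(part t1 [-])
[3] deliver 3→0 → ∅
[4] deliver 0→1 → N1(part t1 [-])
[5] deliver 1→0 → ∅
[6] deliver 0→2 → N2(part t1 [-])
[7] deliver 2→0 → N0(coor t1 [r])
[8] deliver 0→1 → N1(part t1 [r])
[9] deliver 0→2 → N2(part t1 [r])
[10] propose(0,'y') → N0(coor t2 [r])
[11] deliver 0→2 → N2(part t2 [r])
[12] deliver 2→0 → ∅
[13] deliver 0→3 → N3(part t1 [r])
[14] deliver 3→0 → ∅
[15] timeout(0) → N0(coor t3 [r])
[16] deliver 0→2 → N2(part t3 [r])
[17] deliver 2→1 → ∅
[18] deliver 2→0 → ∅
[19] deliver 3→2 → ∅
[20] propose(0,'r') → N0(coor t4 [r])

r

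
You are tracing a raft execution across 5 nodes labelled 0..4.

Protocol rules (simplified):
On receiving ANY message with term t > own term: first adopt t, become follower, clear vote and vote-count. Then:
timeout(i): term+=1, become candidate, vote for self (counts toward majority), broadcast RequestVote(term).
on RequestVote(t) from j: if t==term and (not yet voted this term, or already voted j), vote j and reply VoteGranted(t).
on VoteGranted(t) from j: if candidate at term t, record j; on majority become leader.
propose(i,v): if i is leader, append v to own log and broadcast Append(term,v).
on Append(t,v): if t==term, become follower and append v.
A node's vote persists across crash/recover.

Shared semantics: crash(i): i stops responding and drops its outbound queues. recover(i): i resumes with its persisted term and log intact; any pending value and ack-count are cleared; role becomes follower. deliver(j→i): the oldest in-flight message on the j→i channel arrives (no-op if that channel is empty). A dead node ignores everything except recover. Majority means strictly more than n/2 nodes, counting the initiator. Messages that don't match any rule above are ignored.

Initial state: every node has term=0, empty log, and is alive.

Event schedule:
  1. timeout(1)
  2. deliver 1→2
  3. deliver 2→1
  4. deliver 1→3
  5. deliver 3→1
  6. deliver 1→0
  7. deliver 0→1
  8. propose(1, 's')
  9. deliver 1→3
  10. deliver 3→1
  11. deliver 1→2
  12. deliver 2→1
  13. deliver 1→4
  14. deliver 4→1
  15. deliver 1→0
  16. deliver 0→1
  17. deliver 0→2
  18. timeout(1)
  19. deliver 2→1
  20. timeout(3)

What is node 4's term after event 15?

1

e1 timeout(1): 1[cand,t=1,-]
e2 deliver 1→2: 2[foll,t=1,-]
e3 deliver 2→1: ·
e4 deliver 1→3: 3[foll,t=1,-]
e5 deliver 3→1: 1[lead,t=1,-]
e6 deliver 1→0: 0[foll,t=1,-]
e7 deliver 0→1: ·
e8 propose(1,'s'): 1[lead,t=1,s]
e9 deliver 1→3: 3[foll,t=1,s]
e10 deliver 3→1: ·
e11 deliver 1→2: 2[foll,t=1,s]
e12 deliver 2→1: ·
e13 deliver 1→4: 4[foll,t=1,-]
e14 deliver 4→1: ·
e15 deliver 1→0: 0[foll,t=1,s]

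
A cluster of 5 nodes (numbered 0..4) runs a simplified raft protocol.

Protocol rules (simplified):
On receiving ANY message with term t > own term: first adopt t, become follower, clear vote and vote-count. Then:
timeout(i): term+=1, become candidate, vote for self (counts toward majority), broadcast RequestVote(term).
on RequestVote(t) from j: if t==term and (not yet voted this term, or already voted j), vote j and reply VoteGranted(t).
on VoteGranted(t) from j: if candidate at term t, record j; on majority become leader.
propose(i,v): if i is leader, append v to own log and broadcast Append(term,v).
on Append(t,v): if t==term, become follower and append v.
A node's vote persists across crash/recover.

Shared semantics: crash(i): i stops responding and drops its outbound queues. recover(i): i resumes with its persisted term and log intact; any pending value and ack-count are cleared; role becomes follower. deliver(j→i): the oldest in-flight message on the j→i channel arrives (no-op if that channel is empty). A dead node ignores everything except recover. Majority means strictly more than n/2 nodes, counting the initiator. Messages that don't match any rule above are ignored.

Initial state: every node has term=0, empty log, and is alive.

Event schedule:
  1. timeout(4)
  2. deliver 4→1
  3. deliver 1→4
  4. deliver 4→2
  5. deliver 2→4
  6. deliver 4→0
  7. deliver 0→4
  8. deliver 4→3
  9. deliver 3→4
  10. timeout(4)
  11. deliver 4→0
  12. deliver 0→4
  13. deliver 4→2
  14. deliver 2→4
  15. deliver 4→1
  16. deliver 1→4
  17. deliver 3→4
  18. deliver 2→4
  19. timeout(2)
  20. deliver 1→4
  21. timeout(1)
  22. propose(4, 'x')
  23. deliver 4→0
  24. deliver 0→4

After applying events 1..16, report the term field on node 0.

2

1. timeout(4):  <4:cand t1 ->
2. deliver 4→1:  <1:foll t1 ->
3. deliver 1→4:  nop
4. deliver 4→2:  <2:foll t1 ->
5. deliver 2→4:  <4:lead t1 ->
6. deliver 4→0:  <0:foll t1 ->
7. deliver 0→4:  nop
8. deliver 4→3:  <3:foll t1 ->
9. deliver 3→4:  nop
10. timeout(4):  <4:cand t2 ->
11. deliver 4→0:  <0:foll t2 ->
12. deliver 0→4:  nop
13. deliver 4→2:  <2:foll t2 ->
14. deliver 2→4:  <4:lead t2 ->
15. deliver 4→1:  <1:foll t2 ->
16. deliver 1→4:  nop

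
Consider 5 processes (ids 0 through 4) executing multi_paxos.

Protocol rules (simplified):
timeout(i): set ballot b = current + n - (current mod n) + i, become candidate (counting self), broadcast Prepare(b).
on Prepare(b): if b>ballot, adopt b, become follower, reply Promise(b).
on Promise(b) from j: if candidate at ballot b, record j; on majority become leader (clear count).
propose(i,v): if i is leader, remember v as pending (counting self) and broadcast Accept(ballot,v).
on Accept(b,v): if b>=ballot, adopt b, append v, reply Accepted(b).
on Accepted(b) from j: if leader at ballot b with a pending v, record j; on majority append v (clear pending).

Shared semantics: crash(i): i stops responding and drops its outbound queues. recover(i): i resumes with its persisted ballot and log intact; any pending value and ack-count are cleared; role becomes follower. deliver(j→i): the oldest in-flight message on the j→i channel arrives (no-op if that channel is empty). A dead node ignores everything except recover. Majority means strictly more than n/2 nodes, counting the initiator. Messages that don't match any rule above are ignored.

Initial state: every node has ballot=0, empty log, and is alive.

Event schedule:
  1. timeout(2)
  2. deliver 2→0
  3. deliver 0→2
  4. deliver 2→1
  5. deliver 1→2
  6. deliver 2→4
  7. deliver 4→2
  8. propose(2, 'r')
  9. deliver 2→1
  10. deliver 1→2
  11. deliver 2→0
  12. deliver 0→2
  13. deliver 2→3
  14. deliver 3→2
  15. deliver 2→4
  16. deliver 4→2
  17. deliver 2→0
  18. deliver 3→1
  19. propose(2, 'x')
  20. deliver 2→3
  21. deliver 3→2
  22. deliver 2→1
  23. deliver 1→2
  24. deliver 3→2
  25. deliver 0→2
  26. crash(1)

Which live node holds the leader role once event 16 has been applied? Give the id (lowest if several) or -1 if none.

step 1 timeout(2): 2={cand,b=7,log=-}
step 2 deliver 2→0: 0={foll,b=7,log=-}
step 3 deliver 0→2: —
step 4 deliver 2→1: 1={foll,b=7,log=-}
step 5 deliver 1→2: 2={lead,b=7,log=-}
step 6 deliver 2→4: 4={foll,b=7,log=-}
step 7 deliver 4→2: —
step 8 propose(2,'r'): —
step 9 deliver 2→1: 1={foll,b=7,log=r}
step 10 deliver 1→2: —
step 11 deliver 2→0: 0={foll,b=7,log=r}
step 12 deliver 0→2: 2={lead,b=7,log=r}
step 13 deliver 2→3: 3={foll,b=7,log=-}
step 14 deliver 3→2: —
step 15 deliver 2→4: 4={foll,b=7,log=r}
step 16 deliver 4→2: —

2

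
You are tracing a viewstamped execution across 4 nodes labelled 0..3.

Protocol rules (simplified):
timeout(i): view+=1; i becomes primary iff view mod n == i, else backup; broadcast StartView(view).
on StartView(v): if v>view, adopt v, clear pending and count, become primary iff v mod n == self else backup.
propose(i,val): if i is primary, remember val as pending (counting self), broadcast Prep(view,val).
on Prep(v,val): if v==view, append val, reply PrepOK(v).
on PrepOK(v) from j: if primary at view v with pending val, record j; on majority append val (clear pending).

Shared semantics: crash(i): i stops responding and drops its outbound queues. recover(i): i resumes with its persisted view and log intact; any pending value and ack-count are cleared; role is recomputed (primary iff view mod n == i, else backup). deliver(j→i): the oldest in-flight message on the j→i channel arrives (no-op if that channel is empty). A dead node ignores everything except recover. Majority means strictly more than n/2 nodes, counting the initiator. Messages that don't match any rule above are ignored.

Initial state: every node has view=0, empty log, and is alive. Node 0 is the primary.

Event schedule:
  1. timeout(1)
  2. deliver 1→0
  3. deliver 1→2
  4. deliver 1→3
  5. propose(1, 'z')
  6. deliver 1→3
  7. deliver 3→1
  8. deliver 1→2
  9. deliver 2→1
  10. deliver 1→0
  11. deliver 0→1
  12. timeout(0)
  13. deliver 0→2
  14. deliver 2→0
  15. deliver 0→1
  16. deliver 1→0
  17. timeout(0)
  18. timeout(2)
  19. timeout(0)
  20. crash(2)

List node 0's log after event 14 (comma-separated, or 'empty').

z

1. timeout(1):  <1:prim v1 ->
2. deliver 1→0:  <0:back v1 ->
3. deliver 1→2:  <2:back v1 ->
4. deliver 1→3:  <3:back v1 ->
5. propose(1,'z'):  nop
6. deliver 1→3:  <3:back v1 z>
7. deliver 3→1:  nop
8. deliver 1→2:  <2:back v1 z>
9. deliver 2→1:  <1:prim v1 z>
10. deliver 1→0:  <0:back v1 z>
11. deliver 0→1:  nop
12. timeout(0):  <0:back v2 z>
13. deliver 0→2:  <2:prim v2 z>
14. deliver 2→0:  nop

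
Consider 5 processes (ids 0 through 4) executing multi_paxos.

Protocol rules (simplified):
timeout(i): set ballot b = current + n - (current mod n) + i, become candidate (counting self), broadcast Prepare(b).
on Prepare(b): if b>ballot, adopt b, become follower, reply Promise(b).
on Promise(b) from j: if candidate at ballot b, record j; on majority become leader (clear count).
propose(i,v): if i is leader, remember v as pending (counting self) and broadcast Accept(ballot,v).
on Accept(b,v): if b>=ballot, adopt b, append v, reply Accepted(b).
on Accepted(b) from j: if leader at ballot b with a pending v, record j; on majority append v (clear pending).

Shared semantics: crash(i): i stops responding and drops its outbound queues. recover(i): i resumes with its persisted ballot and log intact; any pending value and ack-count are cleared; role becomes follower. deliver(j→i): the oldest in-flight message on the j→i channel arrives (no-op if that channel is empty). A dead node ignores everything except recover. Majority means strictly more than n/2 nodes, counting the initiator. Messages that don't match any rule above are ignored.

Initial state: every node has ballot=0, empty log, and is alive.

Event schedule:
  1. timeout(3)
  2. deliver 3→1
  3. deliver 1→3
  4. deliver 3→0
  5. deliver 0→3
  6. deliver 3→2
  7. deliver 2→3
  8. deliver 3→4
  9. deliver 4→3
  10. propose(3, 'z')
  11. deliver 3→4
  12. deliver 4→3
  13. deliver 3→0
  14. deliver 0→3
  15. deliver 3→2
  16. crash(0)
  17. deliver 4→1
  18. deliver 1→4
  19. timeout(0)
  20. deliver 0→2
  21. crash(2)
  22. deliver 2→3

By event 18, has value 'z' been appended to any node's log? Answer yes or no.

e1 timeout(3): 3[cand,b=8,-]
e2 deliver 3→1: 1[foll,b=8,-]
e3 deliver 1→3: ·
e4 deliver 3→0: 0[foll,b=8,-]
e5 deliver 0→3: 3[lead,b=8,-]
e6 deliver 3→2: 2[foll,b=8,-]
e7 deliver 2→3: ·
e8 deliver 3→4: 4[foll,b=8,-]
e9 deliver 4→3: ·
e10 propose(3,'z'): ·
e11 deliver 3→4: 4[foll,b=8,z]
e12 deliver 4→3: ·
e13 deliver 3→0: 0[foll,b=8,z]
e14 deliver 0→3: 3[lead,b=8,z]
e15 deliver 3→2: 2[foll,b=8,z]
e16 crash(0): 0[✗foll,b=8,z]
e17 deliver 4→1: ·
e18 deliver 1→4: ·

yes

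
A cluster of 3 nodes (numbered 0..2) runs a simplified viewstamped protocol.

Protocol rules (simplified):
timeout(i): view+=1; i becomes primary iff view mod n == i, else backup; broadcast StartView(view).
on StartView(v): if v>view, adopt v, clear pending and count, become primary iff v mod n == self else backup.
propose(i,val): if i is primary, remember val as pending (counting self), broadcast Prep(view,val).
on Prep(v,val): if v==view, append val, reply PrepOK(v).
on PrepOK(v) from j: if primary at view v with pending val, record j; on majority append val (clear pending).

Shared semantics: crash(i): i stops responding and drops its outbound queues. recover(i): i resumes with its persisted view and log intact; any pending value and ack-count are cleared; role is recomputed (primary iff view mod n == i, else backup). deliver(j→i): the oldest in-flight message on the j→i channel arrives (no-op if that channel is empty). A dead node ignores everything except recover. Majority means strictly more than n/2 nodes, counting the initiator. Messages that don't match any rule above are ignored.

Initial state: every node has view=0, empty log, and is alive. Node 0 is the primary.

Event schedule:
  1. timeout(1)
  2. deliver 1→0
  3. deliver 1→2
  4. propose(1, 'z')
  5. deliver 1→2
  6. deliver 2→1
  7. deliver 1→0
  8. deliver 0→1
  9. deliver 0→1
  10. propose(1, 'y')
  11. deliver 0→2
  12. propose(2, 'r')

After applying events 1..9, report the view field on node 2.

1

after 1 — timeout(1): n1:prim/v1/[-]
after 2 — deliver 1→0: n0:back/v1/[-]
after 3 — deliver 1→2: n2:back/v1/[-]
after 4 — propose(1,'z'): ·
after 5 — deliver 1→2: n2:back/v1/[z]
after 6 — deliver 2→1: n1:prim/v1/[z]
after 7 — deliver 1→0: n0:back/v1/[z]
after 8 — deliver 0→1: ·
after 9 — deliver 0→1: ·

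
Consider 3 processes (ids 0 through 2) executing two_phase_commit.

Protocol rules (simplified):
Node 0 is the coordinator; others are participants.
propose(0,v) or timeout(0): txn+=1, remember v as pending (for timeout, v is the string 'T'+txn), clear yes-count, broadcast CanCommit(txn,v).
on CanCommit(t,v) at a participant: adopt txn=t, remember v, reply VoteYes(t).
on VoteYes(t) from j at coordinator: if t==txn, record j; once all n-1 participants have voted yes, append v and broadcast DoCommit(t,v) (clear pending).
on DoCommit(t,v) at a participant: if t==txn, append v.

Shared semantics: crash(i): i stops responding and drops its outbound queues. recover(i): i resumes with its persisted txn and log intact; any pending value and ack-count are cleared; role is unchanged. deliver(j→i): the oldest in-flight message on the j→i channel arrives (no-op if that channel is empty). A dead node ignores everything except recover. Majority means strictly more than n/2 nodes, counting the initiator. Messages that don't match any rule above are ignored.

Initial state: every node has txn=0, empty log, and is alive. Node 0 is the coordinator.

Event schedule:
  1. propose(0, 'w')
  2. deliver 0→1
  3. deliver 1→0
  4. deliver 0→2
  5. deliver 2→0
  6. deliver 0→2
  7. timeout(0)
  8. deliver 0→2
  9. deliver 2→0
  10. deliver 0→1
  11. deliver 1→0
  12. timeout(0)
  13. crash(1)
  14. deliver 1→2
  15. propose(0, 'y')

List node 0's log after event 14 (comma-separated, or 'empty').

1. propose(0,'w'):  <0:coor t1 ->
2. deliver 0→1:  <1:part t1 ->
3. deliver 1→0:  nop
4. deliver 0→2:  <2:part t1 ->
5. deliver 2→0:  <0:coor t1 w>
6. deliver 0→2:  <2:part t1 w>
7. timeout(0):  <0:coor t2 w>
8. deliver 0→2:  <2:part t2 w>
9. deliver 2→0:  nop
10. deliver 0→1:  <1:part t1 w>
11. deliver 1→0:  nop
12. timeout(0):  <0:coor t3 w>
13. crash(1):  <1:✗part t1 w>
14. deliver 1→2:  nop

w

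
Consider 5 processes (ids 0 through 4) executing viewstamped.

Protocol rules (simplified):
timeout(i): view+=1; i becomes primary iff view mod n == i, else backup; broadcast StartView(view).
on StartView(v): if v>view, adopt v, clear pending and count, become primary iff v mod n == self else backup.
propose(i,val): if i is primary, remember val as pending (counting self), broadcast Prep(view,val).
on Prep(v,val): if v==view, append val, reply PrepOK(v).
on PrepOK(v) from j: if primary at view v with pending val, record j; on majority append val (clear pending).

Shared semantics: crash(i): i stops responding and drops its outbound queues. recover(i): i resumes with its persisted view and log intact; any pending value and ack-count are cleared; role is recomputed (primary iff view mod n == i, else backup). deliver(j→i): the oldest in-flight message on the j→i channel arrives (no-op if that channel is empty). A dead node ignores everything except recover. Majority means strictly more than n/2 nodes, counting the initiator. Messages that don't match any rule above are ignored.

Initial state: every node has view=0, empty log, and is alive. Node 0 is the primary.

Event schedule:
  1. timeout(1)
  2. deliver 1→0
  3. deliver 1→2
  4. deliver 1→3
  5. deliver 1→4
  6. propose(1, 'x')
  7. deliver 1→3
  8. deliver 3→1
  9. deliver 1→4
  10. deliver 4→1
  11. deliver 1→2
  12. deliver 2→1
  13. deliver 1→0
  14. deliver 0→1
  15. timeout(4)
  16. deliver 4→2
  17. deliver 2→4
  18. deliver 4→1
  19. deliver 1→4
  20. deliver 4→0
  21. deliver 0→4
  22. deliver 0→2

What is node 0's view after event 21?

2

[1] timeout(1) → N1(prim v1 [-])
[2] deliver 1→0 → N0(back v1 [-])
[3] deliver 1→2 → N2(back v1 [-])
[4] deliver 1→3 → N3(back v1 [-])
[5] deliver 1→4 → N4(back v1 [-])
[6] propose(1,'x') → ∅
[7] deliver 1→3 → N3(back v1 [x])
[8] deliver 3→1 → ∅
[9] deliver 1→4 → N4(back v1 [x])
[10] deliver 4→1 → N1(prim v1 [x])
[11] deliver 1→2 → N2(back v1 [x])
[12] deliver 2→1 → ∅
[13] deliver 1→0 → N0(back v1 [x])
[14] deliver 0→1 → ∅
[15] timeout(4) → N4(back v2 [x])
[16] deliver 4→2 → N2(prim v2 [x])
[17] deliver 2→4 → ∅
[18] deliver 4→1 → N1(back v2 [x])
[19] deliver 1→4 → ∅
[20] deliver 4→0 → N0(back v2 [x])
[21] deliver 0→4 → ∅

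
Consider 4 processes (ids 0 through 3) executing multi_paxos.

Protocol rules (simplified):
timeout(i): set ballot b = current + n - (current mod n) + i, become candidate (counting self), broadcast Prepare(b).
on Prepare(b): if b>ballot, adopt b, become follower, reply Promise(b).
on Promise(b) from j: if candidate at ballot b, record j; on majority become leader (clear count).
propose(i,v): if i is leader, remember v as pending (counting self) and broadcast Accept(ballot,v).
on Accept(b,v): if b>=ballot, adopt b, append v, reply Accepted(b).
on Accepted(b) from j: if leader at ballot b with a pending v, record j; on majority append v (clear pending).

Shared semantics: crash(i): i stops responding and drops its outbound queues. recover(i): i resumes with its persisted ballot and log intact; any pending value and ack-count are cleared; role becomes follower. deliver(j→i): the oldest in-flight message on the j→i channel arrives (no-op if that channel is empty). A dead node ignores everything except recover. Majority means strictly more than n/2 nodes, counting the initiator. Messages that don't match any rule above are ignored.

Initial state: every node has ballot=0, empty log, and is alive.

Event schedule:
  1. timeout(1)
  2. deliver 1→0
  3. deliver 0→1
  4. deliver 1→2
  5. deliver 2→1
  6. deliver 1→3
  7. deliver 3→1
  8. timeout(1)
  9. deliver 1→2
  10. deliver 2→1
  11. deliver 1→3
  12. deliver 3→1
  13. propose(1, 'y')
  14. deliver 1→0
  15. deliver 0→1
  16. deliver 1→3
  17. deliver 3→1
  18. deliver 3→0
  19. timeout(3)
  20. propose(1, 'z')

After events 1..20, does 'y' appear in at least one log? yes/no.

yes

1. timeout(1):  <1:cand b5 ->
2. deliver 1→0:  <0:foll b5 ->
3. deliver 0→1:  nop
4. deliver 1→2:  <2:foll b5 ->
5. deliver 2→1:  <1:lead b5 ->
6. deliver 1→3:  <3:foll b5 ->
7. deliver 3→1:  nop
8. timeout(1):  <1:cand b9 ->
9. deliver 1→2:  <2:foll b9 ->
10. deliver 2→1:  nop
11. deliver 1→3:  <3:foll b9 ->
12. deliver 3→1:  <1:lead b9 ->
13. propose(1,'y'):  nop
14. deliver 1→0:  <0:foll b9 ->
15. deliver 0→1:  nop
16. deliver 1→3:  <3:foll b9 y>
17. deliver 3→1:  nop
18. deliver 3→0:  nop
19. timeout(3):  <3:cand b15 y>
20. propose(1,'z'):  nop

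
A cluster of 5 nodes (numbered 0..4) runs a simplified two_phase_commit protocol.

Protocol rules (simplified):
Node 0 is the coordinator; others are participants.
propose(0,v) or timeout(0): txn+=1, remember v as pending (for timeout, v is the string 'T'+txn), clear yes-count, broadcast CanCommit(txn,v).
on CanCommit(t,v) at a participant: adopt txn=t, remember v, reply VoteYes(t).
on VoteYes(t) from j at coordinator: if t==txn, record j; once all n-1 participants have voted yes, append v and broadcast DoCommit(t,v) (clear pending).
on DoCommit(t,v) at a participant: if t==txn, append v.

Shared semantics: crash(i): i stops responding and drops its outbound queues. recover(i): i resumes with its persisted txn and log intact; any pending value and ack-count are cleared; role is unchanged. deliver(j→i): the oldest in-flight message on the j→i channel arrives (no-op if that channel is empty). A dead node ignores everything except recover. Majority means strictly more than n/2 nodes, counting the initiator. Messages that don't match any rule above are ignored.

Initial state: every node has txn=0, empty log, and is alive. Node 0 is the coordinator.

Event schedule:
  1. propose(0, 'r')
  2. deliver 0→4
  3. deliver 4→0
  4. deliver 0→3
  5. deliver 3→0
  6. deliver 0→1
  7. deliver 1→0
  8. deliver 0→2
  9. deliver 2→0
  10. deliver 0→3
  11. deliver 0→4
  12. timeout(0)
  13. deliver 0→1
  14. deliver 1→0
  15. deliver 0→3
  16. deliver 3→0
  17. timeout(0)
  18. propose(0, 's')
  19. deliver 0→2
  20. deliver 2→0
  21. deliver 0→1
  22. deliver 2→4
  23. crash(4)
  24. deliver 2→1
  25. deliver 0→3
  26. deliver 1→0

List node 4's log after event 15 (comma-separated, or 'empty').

step 1 propose(0,'r'): 0={coor,t=1,log=-}
step 2 deliver 0→4: 4={part,t=1,log=-}
step 3 deliver 4→0: —
step 4 deliver 0→3: 3={part,t=1,log=-}
step 5 deliver 3→0: —
step 6 deliver 0→1: 1={part,t=1,log=-}
step 7 deliver 1→0: —
step 8 deliver 0→2: 2={part,t=1,log=-}
step 9 deliver 2→0: 0={coor,t=1,log=r}
step 10 deliver 0→3: 3={part,t=1,log=r}
step 11 deliver 0→4: 4={part,t=1,log=r}
step 12 timeout(0): 0={coor,t=2,log=r}
step 13 deliver 0→1: 1={part,t=1,log=r}
step 14 deliver 1→0: —
step 15 deliver 0→3: 3={part,t=2,log=r}

r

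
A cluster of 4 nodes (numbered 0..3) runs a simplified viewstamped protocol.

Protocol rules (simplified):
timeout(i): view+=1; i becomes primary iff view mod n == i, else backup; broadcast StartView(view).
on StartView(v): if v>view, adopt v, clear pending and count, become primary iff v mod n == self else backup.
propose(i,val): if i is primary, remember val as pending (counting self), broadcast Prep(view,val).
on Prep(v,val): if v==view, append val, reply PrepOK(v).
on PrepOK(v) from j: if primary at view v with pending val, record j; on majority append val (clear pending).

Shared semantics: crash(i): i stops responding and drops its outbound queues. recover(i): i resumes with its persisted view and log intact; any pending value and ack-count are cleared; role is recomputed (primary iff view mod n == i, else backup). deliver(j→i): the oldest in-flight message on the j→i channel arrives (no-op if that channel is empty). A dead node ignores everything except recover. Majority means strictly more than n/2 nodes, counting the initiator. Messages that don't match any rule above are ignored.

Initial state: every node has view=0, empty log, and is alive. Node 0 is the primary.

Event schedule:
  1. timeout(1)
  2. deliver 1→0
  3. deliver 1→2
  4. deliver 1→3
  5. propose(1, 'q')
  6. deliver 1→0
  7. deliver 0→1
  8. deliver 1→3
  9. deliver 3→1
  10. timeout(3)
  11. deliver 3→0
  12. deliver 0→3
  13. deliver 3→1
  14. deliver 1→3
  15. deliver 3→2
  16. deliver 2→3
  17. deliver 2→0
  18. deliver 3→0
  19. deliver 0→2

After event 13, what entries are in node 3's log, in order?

q

1. timeout(1):  <1:prim v1 ->
2. deliver 1→0:  <0:back v1 ->
3. deliver 1→2:  <2:back v1 ->
4. deliver 1→3:  <3:back v1 ->
5. propose(1,'q'):  nop
6. deliver 1→0:  <0:back v1 q>
7. deliver 0→1:  nop
8. deliver 1→3:  <3:back v1 q>
9. deliver 3→1:  <1:prim v1 q>
10. timeout(3):  <3:back v2 q>
11. deliver 3→0:  <0:back v2 q>
12. deliver 0→3:  nop
13. deliver 3→1:  <1:back v2 q>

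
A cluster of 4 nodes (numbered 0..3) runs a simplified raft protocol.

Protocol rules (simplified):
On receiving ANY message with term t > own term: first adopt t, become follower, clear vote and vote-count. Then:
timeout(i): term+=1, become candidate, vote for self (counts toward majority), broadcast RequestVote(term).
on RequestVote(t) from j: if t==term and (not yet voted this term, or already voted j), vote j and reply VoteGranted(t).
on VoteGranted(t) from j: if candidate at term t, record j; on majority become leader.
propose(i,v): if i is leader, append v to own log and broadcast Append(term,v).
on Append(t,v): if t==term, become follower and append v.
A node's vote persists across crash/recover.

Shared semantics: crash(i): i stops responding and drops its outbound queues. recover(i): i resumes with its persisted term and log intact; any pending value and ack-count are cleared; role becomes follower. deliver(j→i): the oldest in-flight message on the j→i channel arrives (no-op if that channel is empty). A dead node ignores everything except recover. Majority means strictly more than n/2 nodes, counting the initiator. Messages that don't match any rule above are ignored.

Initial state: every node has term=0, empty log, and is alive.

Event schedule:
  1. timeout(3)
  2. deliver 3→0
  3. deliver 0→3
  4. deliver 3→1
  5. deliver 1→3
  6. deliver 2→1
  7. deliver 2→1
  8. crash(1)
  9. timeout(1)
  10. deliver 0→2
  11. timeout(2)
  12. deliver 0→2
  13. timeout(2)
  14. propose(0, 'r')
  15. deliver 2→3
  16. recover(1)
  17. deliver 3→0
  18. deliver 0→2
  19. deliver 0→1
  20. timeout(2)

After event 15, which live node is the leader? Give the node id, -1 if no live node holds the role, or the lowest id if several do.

3

1. timeout(3):  <3:cand t1 ->
2. deliver 3→0:  <0:foll t1 ->
3. deliver 0→3:  nop
4. deliver 3→1:  <1:foll t1 ->
5. deliver 1→3:  <3:lead t1 ->
6. deliver 2→1:  nop
7. deliver 2→1:  nop
8. crash(1):  <1:✗foll t1 ->
9. timeout(1):  nop
10. deliver 0→2:  nop
11. timeout(2):  <2:cand t1 ->
12. deliver 0→2:  nop
13. timeout(2):  <2:cand t2 ->
14. propose(0,'r'):  nop
15. deliver 2→3:  nop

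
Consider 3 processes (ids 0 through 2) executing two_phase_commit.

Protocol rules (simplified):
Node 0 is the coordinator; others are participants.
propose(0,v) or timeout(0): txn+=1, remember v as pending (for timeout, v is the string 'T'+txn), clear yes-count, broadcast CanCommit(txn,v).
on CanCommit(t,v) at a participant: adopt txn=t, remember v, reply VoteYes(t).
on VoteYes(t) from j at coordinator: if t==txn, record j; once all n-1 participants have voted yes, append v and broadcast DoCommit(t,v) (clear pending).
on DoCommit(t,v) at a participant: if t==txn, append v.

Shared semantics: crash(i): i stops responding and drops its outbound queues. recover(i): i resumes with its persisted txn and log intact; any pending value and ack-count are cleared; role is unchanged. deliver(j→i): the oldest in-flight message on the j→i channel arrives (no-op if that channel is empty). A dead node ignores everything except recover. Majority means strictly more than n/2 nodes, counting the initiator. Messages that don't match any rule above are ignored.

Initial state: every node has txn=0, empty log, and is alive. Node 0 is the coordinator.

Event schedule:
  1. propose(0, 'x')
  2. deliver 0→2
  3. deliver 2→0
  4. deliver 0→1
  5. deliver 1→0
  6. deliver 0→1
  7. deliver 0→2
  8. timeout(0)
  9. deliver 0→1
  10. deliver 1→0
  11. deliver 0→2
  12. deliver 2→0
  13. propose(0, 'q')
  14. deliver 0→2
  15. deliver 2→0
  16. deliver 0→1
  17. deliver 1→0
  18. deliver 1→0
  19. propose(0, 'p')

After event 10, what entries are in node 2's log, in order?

x

after 1 — propose(0,'x'): n0:coor/t1/[-]
after 2 — deliver 0→2: n2:part/t1/[-]
after 3 — deliver 2→0: ·
after 4 — deliver 0→1: n1:part/t1/[-]
after 5 — deliver 1→0: n0:coor/t1/[x]
after 6 — deliver 0→1: n1:part/t1/[x]
after 7 — deliver 0→2: n2:part/t1/[x]
after 8 — timeout(0): n0:coor/t2/[x]
after 9 — deliver 0→1: n1:part/t2/[x]
after 10 — deliver 1→0: ·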